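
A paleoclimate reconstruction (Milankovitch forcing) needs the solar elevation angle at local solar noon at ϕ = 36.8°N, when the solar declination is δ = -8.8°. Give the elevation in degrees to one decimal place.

At local noon the hour angle is zero, so the zenith angle equals |ϕ − δ| = |+36.8° − (-8.800°)| = 45.600°.
Elevation = 90° − 45.600° = 44.4°.

44.4°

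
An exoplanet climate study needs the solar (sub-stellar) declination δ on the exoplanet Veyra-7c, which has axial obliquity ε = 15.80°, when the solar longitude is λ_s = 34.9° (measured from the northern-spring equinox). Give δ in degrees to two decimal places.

sin δ = sin ε · sin λ_s = sin 15.80° × sin 34.9° = 0.155784.
δ = arcsin(0.155784) = +8.96°.

δ = +8.96°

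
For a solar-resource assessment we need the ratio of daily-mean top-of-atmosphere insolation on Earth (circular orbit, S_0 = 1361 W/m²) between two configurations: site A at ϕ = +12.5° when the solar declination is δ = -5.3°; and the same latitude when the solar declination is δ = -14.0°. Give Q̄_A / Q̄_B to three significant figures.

— Configuration A (ϕ=+12.5°):
cos h₀ = −tan(+12.5°) tan(-5.300°) = 0.0206, h₀ = 1.5502 rad.
Bracket: h₀ sin ϕ sin δ + cos ϕ cos δ sin h₀ = 1.5502×0.21644×-0.09237 + 0.97630×0.99572×0.99979 = -0.030992 + 0.971917 = 0.940925.
Q̄ = (S_0/π) × [bracket] = (1361/π) × 0.940925 = 407.63 W/m².
— Configuration B (ϕ=+12.5°):
cos h₀ = −tan(+12.5°) tan(-14.000°) = 0.0553, h₀ = 1.5155 rad.
Bracket: h₀ sin ϕ sin δ + cos ϕ cos δ sin h₀ = 1.5155×0.21644×-0.24192 + 0.97630×0.97030×0.99847 = -0.079353 + 0.945855 = 0.866502.
Q̄ = (S_0/π) × [bracket] = (1361/π) × 0.866502 = 375.39 W/m².
Ratio Q̄_A / Q̄_B = 407.63 / 375.39 = 1.086.

Q̄_A / Q̄_B ≈ 1.09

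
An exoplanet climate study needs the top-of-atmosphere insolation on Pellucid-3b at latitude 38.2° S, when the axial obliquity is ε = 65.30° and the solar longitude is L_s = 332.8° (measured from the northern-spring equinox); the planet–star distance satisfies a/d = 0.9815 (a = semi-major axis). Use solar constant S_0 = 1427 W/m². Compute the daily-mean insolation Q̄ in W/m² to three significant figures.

Q̄ ≈ 510 W/m²

Solar declination: sin δ = sin ε · sin L_s = sin 65.30° × sin 332.8° = -0.41528, so δ = -24.537°.
cos h₀ = −tan(-38.2°) tan(-24.537°) = -0.3592, h₀ = 1.9382 rad.
Bracket: h₀ sin ϕ sin δ + cos ϕ cos δ sin h₀ = 1.9382×-0.61841×-0.41528 + 0.78586×0.90969×0.93325 = 0.497756 + 0.667170 = 1.164926.
Inverse-square distance factor (a/d)² = 0.9815² = 0.963342.
Q̄ = (S_0/π) × 0.963342 × [bracket] = (1427/π) × 0.963342 × 1.164926 = 509.7 W/m².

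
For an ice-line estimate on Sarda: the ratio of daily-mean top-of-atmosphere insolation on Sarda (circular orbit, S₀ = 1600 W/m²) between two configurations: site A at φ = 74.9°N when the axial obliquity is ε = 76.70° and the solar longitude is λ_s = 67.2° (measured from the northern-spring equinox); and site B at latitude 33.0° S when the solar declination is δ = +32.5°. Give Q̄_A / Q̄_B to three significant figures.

Q̄_A / Q̄_B ≈ 8.80

— Configuration A (φ=+74.9°):
Solar declination: sin δ = sin ε · sin λ_s = sin 76.70° × sin 67.2° = 0.89714, so δ = +63.784°.
cos H₀ = −tan(+74.9°) tan(+63.784°) = -7.5267 ≤ −1 ⇒ polar day, H₀ = π.
Bracket: H₀ sin φ sin δ + cos φ cos δ sin H₀ = 3.1416×0.96547×0.89714 + 0.26050×0.44175×0.00000 = 2.721134 + 0.000000 = 2.721134.
Q̄ = (S₀/π) × [bracket] = (1600/π) × 2.721134 = 1385.9 W/m².
— Configuration B (φ=-33.0°):
cos H₀ = −tan(-33.0°) tan(+32.500°) = 0.4137, H₀ = 1.1443 rad.
Bracket: H₀ sin φ sin δ + cos φ cos δ sin H₀ = 1.1443×-0.54464×0.53730 + 0.83867×0.84339×0.91040 = -0.334862 + 0.643949 = 0.309087.
Q̄ = (S₀/π) × [bracket] = (1600/π) × 0.309087 = 157.42 W/m².
Ratio Q̄_A / Q̄_B = 1385.9 / 157.42 = 8.804.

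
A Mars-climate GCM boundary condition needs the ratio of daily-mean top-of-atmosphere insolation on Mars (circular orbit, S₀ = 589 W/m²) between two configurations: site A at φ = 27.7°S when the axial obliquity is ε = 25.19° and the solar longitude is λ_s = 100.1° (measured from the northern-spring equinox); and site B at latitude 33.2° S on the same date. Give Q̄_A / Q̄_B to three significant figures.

— Configuration A (φ=-27.7°):
Solar declination: sin δ = sin ε · sin λ_s = sin 25.19° × sin 100.1° = 0.41903, so δ = +24.773°.
cos H₀ = −tan(-27.7°) tan(+24.773°) = 0.2423, H₀ = 1.3261 rad.
Bracket: H₀ sin φ sin δ + cos φ cos δ sin H₀ = 1.3261×-0.46484×0.41903 + 0.88539×0.90797×0.97020 = -0.258300 + 0.779951 = 0.521651.
Q̄ = (S₀/π) × [bracket] = (589/π) × 0.521651 = 97.801 W/m².
— Configuration B (φ=-33.2°):
cos H₀ = −tan(-33.2°) tan(+24.773°) = 0.3020, H₀ = 1.2640 rad.
Bracket: H₀ sin φ sin δ + cos φ cos δ sin H₀ = 1.2640×-0.54756×0.41903 + 0.83676×0.90797×0.95331 = -0.290017 + 0.724280 = 0.434263.
Q̄ = (S₀/π) × [bracket] = (589/π) × 0.434263 = 81.418 W/m².
Ratio Q̄_A / Q̄_B = 97.801 / 81.418 = 1.201.

Q̄_A / Q̄_B ≈ 1.20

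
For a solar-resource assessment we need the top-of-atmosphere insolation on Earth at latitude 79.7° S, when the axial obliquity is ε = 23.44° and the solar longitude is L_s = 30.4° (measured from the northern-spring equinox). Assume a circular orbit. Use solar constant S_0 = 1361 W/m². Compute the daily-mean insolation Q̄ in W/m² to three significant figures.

Q̄ ≈ 0.00 W/m²

Solar declination: sin δ = sin ε · sin L_s = sin 23.44° × sin 30.4° = 0.20129, so δ = +11.613°.
cos h₀ = −tan(-79.7°) tan(+11.613°) = 1.1308 ≥ 1 ⇒ polar night, h₀ = 0 and Q̄ = 0.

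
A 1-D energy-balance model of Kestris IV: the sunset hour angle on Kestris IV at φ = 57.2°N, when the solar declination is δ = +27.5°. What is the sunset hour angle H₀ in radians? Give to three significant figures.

cos H₀ = −tan φ · tan δ = −tan(+57.2°) × tan(+27.500°) = -0.8078, so H₀ = 2.5111 rad = 143.88°.

H₀ = 2.51 rad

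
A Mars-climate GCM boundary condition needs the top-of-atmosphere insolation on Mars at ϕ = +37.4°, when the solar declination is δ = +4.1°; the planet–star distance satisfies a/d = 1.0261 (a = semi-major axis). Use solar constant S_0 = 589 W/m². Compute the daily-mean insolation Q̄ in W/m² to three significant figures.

cos h₀ = −tan(+37.4°) tan(+4.100°) = -0.0548, h₀ = 1.6256 rad.
Bracket: h₀ sin ϕ sin δ + cos ϕ cos δ sin h₀ = 1.6256×0.60738×0.07150 + 0.79441×0.99744×0.99850 = 0.070596 + 0.791188 = 0.861784.
Inverse-square distance factor (a/d)² = 1.0261² = 1.052881.
Q̄ = (S_0/π) × 1.052881 × [bracket] = (589/π) × 1.052881 × 0.861784 = 170.1 W/m².

Q̄ ≈ 170 W/m²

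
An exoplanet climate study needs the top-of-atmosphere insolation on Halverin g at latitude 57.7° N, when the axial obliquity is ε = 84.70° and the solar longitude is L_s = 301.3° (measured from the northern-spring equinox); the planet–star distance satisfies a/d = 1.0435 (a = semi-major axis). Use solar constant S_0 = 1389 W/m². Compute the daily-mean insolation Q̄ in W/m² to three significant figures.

Q̄ ≈ 0.00 W/m²

Solar declination: sin δ = sin ε · sin L_s = sin 84.70° × sin 301.3° = -0.85081, so δ = -58.299°.
cos h₀ = −tan(+57.7°) tan(-58.299°) = 2.5612 ≥ 1 ⇒ polar night, h₀ = 0 and Q̄ = 0.
Inverse-square distance factor (a/d)² = 1.0435² = 1.088892.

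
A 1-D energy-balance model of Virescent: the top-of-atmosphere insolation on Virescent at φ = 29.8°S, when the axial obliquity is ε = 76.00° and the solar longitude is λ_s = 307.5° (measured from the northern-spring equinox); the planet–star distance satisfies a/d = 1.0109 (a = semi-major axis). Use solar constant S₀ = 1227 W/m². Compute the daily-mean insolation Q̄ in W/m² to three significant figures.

Q̄ ≈ 516 W/m²

Solar declination: sin δ = sin ε · sin λ_s = sin 76.00° × sin 307.5° = -0.76979, so δ = -50.335°.
cos H₀ = −tan(-29.8°) tan(-50.335°) = -0.6907, H₀ = 2.3332 rad.
Bracket: H₀ sin φ sin δ + cos φ cos δ sin H₀ = 2.3332×-0.49697×-0.76979 + 0.86777×0.63830×0.72316 = 0.892595 + 0.400557 = 1.293152.
Inverse-square distance factor (a/d)² = 1.0109² = 1.021919.
Q̄ = (S₀/π) × 1.021919 × [bracket] = (1227/π) × 1.021919 × 1.293152 = 516.1 W/m².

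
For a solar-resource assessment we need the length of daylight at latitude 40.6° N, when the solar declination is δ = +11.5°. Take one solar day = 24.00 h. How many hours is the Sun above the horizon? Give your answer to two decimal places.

cos h₀ = −tan ϕ · tan δ = −tan(+40.6°) × tan(+11.500°) = -0.1744, so h₀ = 1.7461 rad = 100.04°.
Daylight = 2h₀/(2π) × 24.00 h = (1.7461/π) × 24.00 = 13.34 h.

13.34 h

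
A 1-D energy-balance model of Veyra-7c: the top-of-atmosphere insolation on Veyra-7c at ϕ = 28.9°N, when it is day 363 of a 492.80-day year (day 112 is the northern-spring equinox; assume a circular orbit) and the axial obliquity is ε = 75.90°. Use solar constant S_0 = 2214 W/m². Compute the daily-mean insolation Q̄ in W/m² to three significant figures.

Solar longitude: L_s = 360° × (363 − 112)/492.80 = 183.360°.
sin δ = sin 75.90° × sin 183.360° = -0.05685, so δ = -3.259°.
cos h₀ = −tan(+28.9°) tan(-3.259°) = 0.0314, h₀ = 1.5394 rad.
Bracket: h₀ sin ϕ sin δ + cos ϕ cos δ sin h₀ = 1.5394×0.48328×-0.05685 + 0.87546×0.99838×0.99951 = -0.042294 + 0.873613 = 0.831319.
Q̄ = (S_0/π) × [bracket] = (2214/π) × 0.831319 = 585.9 W/m².

Q̄ ≈ 586 W/m²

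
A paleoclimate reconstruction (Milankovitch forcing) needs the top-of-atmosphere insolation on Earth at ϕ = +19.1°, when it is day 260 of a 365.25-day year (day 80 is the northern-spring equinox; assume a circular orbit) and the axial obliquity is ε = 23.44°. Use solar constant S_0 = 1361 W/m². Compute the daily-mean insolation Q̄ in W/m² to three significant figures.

Q̄ ≈ 413 W/m²

Solar longitude: L_s = 360° × (260 − 80)/365.25 = 177.413°.
sin δ = sin 23.44° × sin 177.413° = 0.01796, so δ = +1.029°.
cos h₀ = −tan(+19.1°) tan(+1.029°) = -0.0062, h₀ = 1.5770 rad.
Bracket: h₀ sin ϕ sin δ + cos ϕ cos δ sin h₀ = 1.5770×0.32722×0.01796 + 0.94495×0.99984×0.99998 = 0.009268 + 0.944780 = 0.954048.
Q̄ = (S_0/π) × [bracket] = (1361/π) × 0.954048 = 413.3 W/m².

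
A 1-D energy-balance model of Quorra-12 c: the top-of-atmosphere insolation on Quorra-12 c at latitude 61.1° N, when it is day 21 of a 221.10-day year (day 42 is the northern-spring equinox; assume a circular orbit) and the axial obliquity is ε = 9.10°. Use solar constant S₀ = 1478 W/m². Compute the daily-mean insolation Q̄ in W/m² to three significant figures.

Q̄ ≈ 172 W/m²

Solar longitude: λ_s = 360° × (21 − 42)/221.10 = -34.193°, i.e. -34.193° + 360° = 325.807°.
sin δ = sin 9.10° × sin 325.807° = -0.08888, so δ = -5.099°.
cos H₀ = −tan(+61.1°) tan(-5.099°) = 0.1616, H₀ = 1.4084 rad.
Bracket: H₀ sin φ sin δ + cos φ cos δ sin H₀ = 1.4084×0.87546×-0.08888 + 0.48328×0.99604×0.98685 = -0.109589 + 0.475036 = 0.365447.
Q̄ = (S₀/π) × [bracket] = (1478/π) × 0.365447 = 171.9 W/m².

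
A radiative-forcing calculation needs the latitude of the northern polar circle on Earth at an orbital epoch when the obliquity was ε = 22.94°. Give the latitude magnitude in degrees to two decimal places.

The polar circle is the lowest latitude that experiences at least one full rotation of continuous daylight at the northern-summer solstice; it lies at |φ| = 90° − ε = 90° − 22.94° = 67.06°.

67.06°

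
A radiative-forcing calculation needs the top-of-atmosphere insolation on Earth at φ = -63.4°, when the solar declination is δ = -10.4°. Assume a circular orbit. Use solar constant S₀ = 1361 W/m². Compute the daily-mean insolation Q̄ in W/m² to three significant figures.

cos H₀ = −tan(-63.4°) tan(-10.400°) = -0.3665, H₀ = 1.9461 rad.
Bracket: H₀ sin φ sin δ + cos φ cos δ sin H₀ = 1.9461×-0.89415×-0.18052 + 0.44776×0.98357×0.93041 = 0.314124 + 0.409756 = 0.723880.
Q̄ = (S₀/π) × [bracket] = (1361/π) × 0.723880 = 313.6 W/m².

Q̄ ≈ 314 W/m²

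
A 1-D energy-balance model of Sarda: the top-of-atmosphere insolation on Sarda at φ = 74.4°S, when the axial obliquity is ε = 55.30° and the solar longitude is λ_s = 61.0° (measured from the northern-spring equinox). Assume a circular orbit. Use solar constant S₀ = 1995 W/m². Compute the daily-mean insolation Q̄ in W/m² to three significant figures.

Q̄ ≈ 0.00 W/m²

Solar declination: sin δ = sin ε · sin λ_s = sin 55.30° × sin 61.0° = 0.71906, so δ = +45.977°.
cos H₀ = −tan(-74.4°) tan(+45.977°) = 3.7059 ≥ 1 ⇒ polar night, H₀ = 0 and Q̄ = 0.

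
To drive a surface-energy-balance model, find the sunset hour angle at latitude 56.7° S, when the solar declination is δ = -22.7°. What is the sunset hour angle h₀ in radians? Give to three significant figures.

h₀ = 2.26 rad

cos h₀ = −tan ϕ · tan δ = −tan(-56.7°) × tan(-22.700°) = -0.6368, so h₀ = 2.2612 rad = 129.55°.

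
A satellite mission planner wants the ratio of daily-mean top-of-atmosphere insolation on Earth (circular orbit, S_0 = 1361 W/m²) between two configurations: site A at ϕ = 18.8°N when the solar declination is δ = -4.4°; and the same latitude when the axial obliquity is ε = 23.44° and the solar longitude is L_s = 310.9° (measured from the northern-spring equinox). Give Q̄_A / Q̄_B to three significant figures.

— Configuration A (ϕ=+18.8°):
cos h₀ = −tan(+18.8°) tan(-4.400°) = 0.0262, h₀ = 1.5446 rad.
Bracket: h₀ sin ϕ sin δ + cos ϕ cos δ sin h₀ = 1.5446×0.32227×-0.07672 + 0.94665×0.99705×0.99966 = -0.038190 + 0.943536 = 0.905346.
Q̄ = (S_0/π) × [bracket] = (1361/π) × 0.905346 = 392.21 W/m².
— Configuration B (ϕ=+18.8°):
Solar declination: sin δ = sin ε · sin L_s = sin 23.44° × sin 310.9° = -0.30067, so δ = -17.498°.
cos h₀ = −tan(+18.8°) tan(-17.498°) = 0.1073, h₀ = 1.4633 rad.
Bracket: h₀ sin ϕ sin δ + cos ϕ cos δ sin h₀ = 1.4633×0.32227×-0.30067 + 0.94665×0.95373×0.99422 = -0.141789 + 0.897630 = 0.755841.
Q̄ = (S_0/π) × [bracket] = (1361/π) × 0.755841 = 327.45 W/m².
Ratio Q̄_A / Q̄_B = 392.21 / 327.45 = 1.198.

Q̄_A / Q̄_B ≈ 1.20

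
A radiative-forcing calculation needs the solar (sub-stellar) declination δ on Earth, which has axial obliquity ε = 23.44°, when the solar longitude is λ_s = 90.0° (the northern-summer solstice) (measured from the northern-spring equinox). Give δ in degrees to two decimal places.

δ = +23.44°

sin δ = sin ε · sin λ_s = sin 23.44° × sin 90.0° = 0.397789.
δ = arcsin(0.397789) = +23.44°.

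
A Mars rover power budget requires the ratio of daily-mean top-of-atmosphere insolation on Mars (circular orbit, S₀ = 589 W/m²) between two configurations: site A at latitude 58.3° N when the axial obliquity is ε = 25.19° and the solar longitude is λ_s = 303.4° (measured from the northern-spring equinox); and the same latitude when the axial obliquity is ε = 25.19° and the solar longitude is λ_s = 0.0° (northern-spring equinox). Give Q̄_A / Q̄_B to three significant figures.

— Configuration A (φ=+58.3°):
Solar declination: sin δ = sin ε · sin λ_s = sin 25.19° × sin 303.4° = -0.35533, so δ = -20.814°.
cos H₀ = −tan(+58.3°) tan(-20.814°) = 0.6155, H₀ = 0.9078 rad.
Bracket: H₀ sin φ sin δ + cos φ cos δ sin H₀ = 0.9078×0.85081×-0.35533 + 0.52547×0.93474×0.78814 = -0.274445 + 0.387117 = 0.112672.
Q̄ = (S₀/π) × [bracket] = (589/π) × 0.112672 = 21.124 W/m².
— Configuration B (φ=+58.3°):
Solar declination: sin δ = sin ε · sin λ_s = sin 25.19° × sin 0.0° = 0.00000, so δ = +0.000°.
cos H₀ = −tan(+58.3°) tan(+0.000°) = -0.0000, H₀ = 1.5708 rad.
Bracket: H₀ sin φ sin δ + cos φ cos δ sin H₀ = 1.5708×0.85081×0.00000 + 0.52547×1.00000×1.00000 = 0.000000 + 0.525470 = 0.525470.
Q̄ = (S₀/π) × [bracket] = (589/π) × 0.525470 = 98.517 W/m².
Ratio Q̄_A / Q̄_B = 21.124 / 98.517 = 0.2144.

Q̄_A / Q̄_B ≈ 0.214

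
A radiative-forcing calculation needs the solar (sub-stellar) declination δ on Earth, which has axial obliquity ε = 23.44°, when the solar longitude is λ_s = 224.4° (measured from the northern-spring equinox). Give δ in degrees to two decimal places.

sin δ = sin ε · sin λ_s = sin 23.44° × sin 224.4° = -0.278318.
δ = arcsin(-0.278318) = -16.16°.

δ = -16.16°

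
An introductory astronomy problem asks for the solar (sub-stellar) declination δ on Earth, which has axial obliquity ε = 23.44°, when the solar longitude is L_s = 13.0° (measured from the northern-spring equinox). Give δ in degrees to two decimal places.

sin δ = sin ε · sin L_s = sin 23.44° × sin 13.0° = 0.089483.
δ = arcsin(0.089483) = +5.13°.

δ = +5.13°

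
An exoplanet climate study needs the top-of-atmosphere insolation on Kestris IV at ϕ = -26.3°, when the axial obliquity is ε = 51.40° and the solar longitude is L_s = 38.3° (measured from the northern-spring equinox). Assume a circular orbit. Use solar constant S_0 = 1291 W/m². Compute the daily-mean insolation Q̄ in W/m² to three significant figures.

Solar declination: sin δ = sin ε · sin L_s = sin 51.40° × sin 38.3° = 0.48437, so δ = +28.971°.
cos h₀ = −tan(-26.3°) tan(+28.971°) = 0.2736, h₀ = 1.2936 rad.
Bracket: h₀ sin ϕ sin δ + cos ϕ cos δ sin h₀ = 1.2936×-0.44307×0.48437 + 0.89649×0.87486×0.96183 = -0.277619 + 0.754366 = 0.476747.
Q̄ = (S_0/π) × [bracket] = (1291/π) × 0.476747 = 195.9 W/m².

Q̄ ≈ 196 W/m²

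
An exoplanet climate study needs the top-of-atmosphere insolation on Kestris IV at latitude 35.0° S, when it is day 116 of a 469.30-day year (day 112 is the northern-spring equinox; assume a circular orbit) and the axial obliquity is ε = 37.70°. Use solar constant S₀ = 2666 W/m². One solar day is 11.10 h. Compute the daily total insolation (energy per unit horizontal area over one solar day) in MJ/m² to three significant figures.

Solar longitude: λ_s = 360° × (116 − 112)/469.30 = 3.068°.
sin δ = sin 37.70° × sin 3.068° = 0.03273, so δ = +1.876°.
cos H₀ = −tan(-35.0°) tan(+1.876°) = 0.0229, H₀ = 1.5479 rad.
Bracket: H₀ sin φ sin δ + cos φ cos δ sin H₀ = 1.5479×-0.57358×0.03273 + 0.81915×0.99946×0.99974 = -0.029059 + 0.818495 = 0.789436.
Q̄ = (S₀/π) × [bracket] = (2666/π) × 0.789436 = 669.93 W/m².
Daily total = Q̄ × 11.10 h × 3600 s/h = 669.93 × 11.10 × 3600 / 10⁶ = 26.77 MJ/m².

26.8 MJ/m²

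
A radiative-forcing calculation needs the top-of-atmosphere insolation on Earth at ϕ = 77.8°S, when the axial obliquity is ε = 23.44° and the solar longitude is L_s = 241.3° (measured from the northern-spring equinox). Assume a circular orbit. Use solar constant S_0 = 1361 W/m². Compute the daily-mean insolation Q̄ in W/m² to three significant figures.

Q̄ ≈ 464 W/m²

Solar declination: sin δ = sin ε · sin L_s = sin 23.44° × sin 241.3° = -0.34892, so δ = -20.421°.
cos h₀ = −tan(-77.8°) tan(-20.421°) = -1.7220 ≤ −1 ⇒ polar day, h₀ = π.
Bracket: h₀ sin ϕ sin δ + cos ϕ cos δ sin h₀ = 3.1416×-0.97742×-0.34892 + 0.21132×0.93715×0.00000 = 1.071416 + 0.000000 = 1.071416.
Q̄ = (S_0/π) × [bracket] = (1361/π) × 1.071416 = 464.2 W/m².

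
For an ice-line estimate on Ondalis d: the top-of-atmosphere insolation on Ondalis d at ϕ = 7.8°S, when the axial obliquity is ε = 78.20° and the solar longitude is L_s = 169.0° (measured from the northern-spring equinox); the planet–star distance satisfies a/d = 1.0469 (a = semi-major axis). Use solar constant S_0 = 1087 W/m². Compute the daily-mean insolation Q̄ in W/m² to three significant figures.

Solar declination: sin δ = sin ε · sin L_s = sin 78.20° × sin 169.0° = 0.18678, so δ = +10.765°.
cos h₀ = −tan(-7.8°) tan(+10.765°) = 0.0260, h₀ = 1.5447 rad.
Bracket: h₀ sin ϕ sin δ + cos ϕ cos δ sin h₀ = 1.5447×-0.13572×0.18678 + 0.99075×0.98240×0.99966 = -0.039158 + 0.972982 = 0.933824.
Inverse-square distance factor (a/d)² = 1.0469² = 1.096000.
Q̄ = (S_0/π) × 1.096000 × [bracket] = (1087/π) × 1.096000 × 0.933824 = 354.1 W/m².

Q̄ ≈ 354 W/m²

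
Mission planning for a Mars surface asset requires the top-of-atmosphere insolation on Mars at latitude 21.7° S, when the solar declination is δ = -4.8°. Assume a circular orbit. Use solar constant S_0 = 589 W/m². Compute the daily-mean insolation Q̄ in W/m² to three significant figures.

cos h₀ = −tan(-21.7°) tan(-4.800°) = -0.0334, h₀ = 1.6042 rad.
Bracket: h₀ sin ϕ sin δ + cos ϕ cos δ sin h₀ = 1.6042×-0.36975×-0.08368 + 0.92913×0.99649×0.99944 = 0.049635 + 0.925350 = 0.974985.
Q̄ = (S_0/π) × [bracket] = (589/π) × 0.974985 = 182.8 W/m².

Q̄ ≈ 183 W/m²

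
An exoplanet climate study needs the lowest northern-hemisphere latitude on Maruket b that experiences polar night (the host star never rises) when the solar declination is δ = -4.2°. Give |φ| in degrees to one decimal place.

|φ| = 85.8°

Polar night requires cos H₀ = −tan φ tan δ ≥ 1, i.e. tan φ tan δ ≤ −1.
The boundary is |tan φ| · |tan δ| = 1, so |φ| = 90° − |δ| = 90° − 4.2° = 85.8° in the northern hemisphere.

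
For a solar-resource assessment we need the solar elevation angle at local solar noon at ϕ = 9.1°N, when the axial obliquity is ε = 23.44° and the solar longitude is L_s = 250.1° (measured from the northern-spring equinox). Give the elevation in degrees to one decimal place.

58.9°

Solar declination: sin δ = sin ε · sin L_s = sin 23.44° × sin 250.1° = -0.37404, so δ = -21.965°.
At local noon the hour angle is zero, so the zenith angle equals |ϕ − δ| = |+9.1° − (-21.965°)| = 31.065°.
Elevation = 90° − 31.065° = 58.9°.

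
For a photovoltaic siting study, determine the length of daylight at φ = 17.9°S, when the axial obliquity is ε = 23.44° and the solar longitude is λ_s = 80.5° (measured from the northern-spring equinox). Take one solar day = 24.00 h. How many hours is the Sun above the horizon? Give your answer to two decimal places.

10.94 h

Solar declination: sin δ = sin ε · sin λ_s = sin 23.44° × sin 80.5° = 0.39233, so δ = +23.100°.
cos H₀ = −tan φ · tan δ = −tan(-17.9°) × tan(+23.100°) = 0.1378, so H₀ = 1.4326 rad = 82.08°.
Daylight = 2H₀/(2π) × 24.00 h = (1.4326/π) × 24.00 = 10.94 h.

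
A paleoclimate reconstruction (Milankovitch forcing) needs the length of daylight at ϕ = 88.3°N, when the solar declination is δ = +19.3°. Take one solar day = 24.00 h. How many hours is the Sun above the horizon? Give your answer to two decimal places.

24.00 h

Sunrise equation: cos h₀ = −tan ϕ · tan δ = -11.7993 ≤ −1, so the Sun never sets (polar day) and h₀ = π.
Daylight = 2h₀/(2π) × 24.00 h = (3.1416/π) × 24.00 = 24.00 h.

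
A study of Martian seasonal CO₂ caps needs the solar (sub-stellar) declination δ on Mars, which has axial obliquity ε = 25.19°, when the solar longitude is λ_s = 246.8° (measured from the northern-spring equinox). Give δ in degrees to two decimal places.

sin δ = sin ε · sin λ_s = sin 25.19° × sin 246.8° = -0.391204.
δ = arcsin(-0.391204) = -23.03°.

δ = -23.03°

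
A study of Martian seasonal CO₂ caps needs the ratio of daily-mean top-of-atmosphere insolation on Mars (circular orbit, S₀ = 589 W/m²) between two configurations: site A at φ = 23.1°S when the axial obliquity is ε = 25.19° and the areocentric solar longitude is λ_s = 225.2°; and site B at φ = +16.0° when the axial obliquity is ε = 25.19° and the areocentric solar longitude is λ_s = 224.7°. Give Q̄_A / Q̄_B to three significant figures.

— Configuration A (φ=-23.1°):
sin δ = sin 25.19° × sin 225.2° = -0.30201, so δ = -17.578°.
cos H₀ = −tan(-23.1°) tan(-17.578°) = -0.1351, H₀ = 1.7063 rad.
Bracket: H₀ sin φ sin δ + cos φ cos δ sin H₀ = 1.7063×-0.39234×-0.30201 + 0.91982×0.95331×0.99083 = 0.202181 + 0.868833 = 1.071014.
Q̄ = (S₀/π) × [bracket] = (589/π) × 1.071014 = 200.80 W/m².
— Configuration B (φ=+16.0°):
sin δ = sin 25.19° × sin 224.7° = -0.29938, so δ = -17.420°.
cos H₀ = −tan(+16.0°) tan(-17.420°) = 0.0900, H₀ = 1.4807 rad.
Bracket: H₀ sin φ sin δ + cos φ cos δ sin H₀ = 1.4807×0.27564×-0.29938 + 0.96126×0.95413×0.99594 = -0.122189 + 0.913443 = 0.791254.
Q̄ = (S₀/π) × [bracket] = (589/π) × 0.791254 = 148.35 W/m².
Ratio Q̄_A / Q̄_B = 200.80 / 148.35 = 1.354.

Q̄_A / Q̄_B ≈ 1.35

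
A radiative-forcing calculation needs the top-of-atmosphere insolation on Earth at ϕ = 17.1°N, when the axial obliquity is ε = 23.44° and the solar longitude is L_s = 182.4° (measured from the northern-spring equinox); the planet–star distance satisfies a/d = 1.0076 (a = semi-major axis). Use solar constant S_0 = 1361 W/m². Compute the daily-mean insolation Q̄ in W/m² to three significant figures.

Q̄ ≈ 417 W/m²

Solar declination: sin δ = sin ε · sin L_s = sin 23.44° × sin 182.4° = -0.01666, so δ = -0.954°.
cos h₀ = −tan(+17.1°) tan(-0.954°) = 0.0051, h₀ = 1.5657 rad.
Bracket: h₀ sin ϕ sin δ + cos ϕ cos δ sin h₀ = 1.5657×0.29404×-0.01666 + 0.95579×0.99986×0.99999 = -0.007670 + 0.955647 = 0.947977.
Inverse-square distance factor (a/d)² = 1.0076² = 1.015258.
Q̄ = (S_0/π) × 1.015258 × [bracket] = (1361/π) × 1.015258 × 0.947977 = 416.9 W/m².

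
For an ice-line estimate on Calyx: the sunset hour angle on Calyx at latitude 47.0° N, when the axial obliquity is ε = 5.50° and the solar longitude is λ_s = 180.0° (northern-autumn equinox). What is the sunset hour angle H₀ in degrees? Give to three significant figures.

Solar declination: sin δ = sin ε · sin λ_s = sin 5.50° × sin 180.0° = 0.00000, so δ = +0.000°.
cos H₀ = −tan φ · tan δ = −tan(+47.0°) × tan(+0.000°) = -0.0000, so H₀ = 1.5708 rad = 90.00°.

H₀ = 90.0°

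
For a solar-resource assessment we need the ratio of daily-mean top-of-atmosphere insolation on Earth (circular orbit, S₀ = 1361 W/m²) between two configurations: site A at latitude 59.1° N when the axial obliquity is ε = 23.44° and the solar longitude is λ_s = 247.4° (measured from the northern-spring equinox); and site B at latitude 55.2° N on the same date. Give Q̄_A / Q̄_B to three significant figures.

— Configuration A (φ=+59.1°):
Solar declination: sin δ = sin ε · sin λ_s = sin 23.44° × sin 247.4° = -0.36724, so δ = -21.546°.
cos H₀ = −tan(+59.1°) tan(-21.546°) = 0.6597, H₀ = 0.8504 rad.
Bracket: H₀ sin φ sin δ + cos φ cos δ sin H₀ = 0.8504×0.85806×-0.36724 + 0.51354×0.93013×0.75152 = -0.267973 + 0.358970 = 0.090997.
Q̄ = (S₀/π) × [bracket] = (1361/π) × 0.090997 = 39.422 W/m².
— Configuration B (φ=+55.2°):
cos H₀ = −tan(+55.2°) tan(-21.546°) = 0.5681, H₀ = 0.9666 rad.
Bracket: H₀ sin φ sin δ + cos φ cos δ sin H₀ = 0.9666×0.82115×-0.36724 + 0.57071×0.93013×0.82297 = -0.291487 + 0.436861 = 0.145374.
Q̄ = (S₀/π) × [bracket] = (1361/π) × 0.145374 = 62.979 W/m².
Ratio Q̄_A / Q̄_B = 39.422 / 62.979 = 0.6260.

Q̄_A / Q̄_B ≈ 0.626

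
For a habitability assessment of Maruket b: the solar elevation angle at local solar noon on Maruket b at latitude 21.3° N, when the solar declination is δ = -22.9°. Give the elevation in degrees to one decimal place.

45.8°

At local noon the hour angle is zero, so the zenith angle equals |ϕ − δ| = |+21.3° − (-22.900°)| = 44.200°.
Elevation = 90° − 44.200° = 45.8°.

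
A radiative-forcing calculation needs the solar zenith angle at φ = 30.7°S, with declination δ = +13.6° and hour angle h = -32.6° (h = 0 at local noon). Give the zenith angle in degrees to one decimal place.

θ_z = 54.3°

cos θ_z = sin φ sin δ + cos φ cos δ cos h = -0.120050 + 0.704074 = 0.584024.
θ_z = arccos(0.584024) = 54.3°.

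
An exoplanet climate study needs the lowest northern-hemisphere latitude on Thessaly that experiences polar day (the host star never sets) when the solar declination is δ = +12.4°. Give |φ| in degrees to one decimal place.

Polar day requires cos H₀ = −tan φ tan δ ≤ −1, i.e. tan φ tan δ ≥ 1.
The boundary is |tan φ| · |tan δ| = 1, so |φ| = 90° − |δ| = 90° − 12.4° = 77.6° in the northern hemisphere.

|φ| = 77.6°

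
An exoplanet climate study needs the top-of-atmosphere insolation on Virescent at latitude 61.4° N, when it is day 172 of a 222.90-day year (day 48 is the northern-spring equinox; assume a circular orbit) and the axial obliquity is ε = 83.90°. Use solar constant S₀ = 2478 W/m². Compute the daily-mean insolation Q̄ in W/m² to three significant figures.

Solar longitude: λ_s = 360° × (172 − 48)/222.90 = 200.269°.
sin δ = sin 83.90° × sin 200.269° = -0.34447, so δ = -20.149°.
cos H₀ = −tan(+61.4°) tan(-20.149°) = 0.6730, H₀ = 0.8326 rad.
Bracket: H₀ sin φ sin δ + cos φ cos δ sin H₀ = 0.8326×0.87798×-0.34447 + 0.47869×0.93880×0.73965 = -0.251810 + 0.332394 = 0.080584.
Q̄ = (S₀/π) × [bracket] = (2478/π) × 0.080584 = 63.56 W/m².

Q̄ ≈ 63.6 W/m²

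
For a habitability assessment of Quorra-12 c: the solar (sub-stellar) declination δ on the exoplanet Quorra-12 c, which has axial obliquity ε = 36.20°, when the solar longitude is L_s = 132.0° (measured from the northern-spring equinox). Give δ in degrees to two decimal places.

sin δ = sin ε · sin L_s = sin 36.20° × sin 132.0° = 0.438906.
δ = arcsin(0.438906) = +26.03°.

δ = +26.03°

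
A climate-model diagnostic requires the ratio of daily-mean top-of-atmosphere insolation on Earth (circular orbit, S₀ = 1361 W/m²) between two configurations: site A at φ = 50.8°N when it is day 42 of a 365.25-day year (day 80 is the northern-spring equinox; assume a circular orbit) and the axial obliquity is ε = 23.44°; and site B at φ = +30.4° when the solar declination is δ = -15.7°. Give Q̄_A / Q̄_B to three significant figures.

— Configuration A (φ=+50.8°):
Solar longitude: λ_s = 360° × (42 − 80)/365.25 = -37.454°, i.e. -37.454° + 360° = 322.546°.
sin δ = sin 23.44° × sin 322.546° = -0.24190, so δ = -13.999°.
cos H₀ = −tan(+50.8°) tan(-13.999°) = 0.3057, H₀ = 1.2601 rad.
Bracket: H₀ sin φ sin δ + cos φ cos δ sin H₀ = 1.2601×0.77494×-0.24190 + 0.63203×0.97030×0.95213 = -0.236216 + 0.583902 = 0.347686.
Q̄ = (S₀/π) × [bracket] = (1361/π) × 0.347686 = 150.62 W/m².
— Configuration B (φ=+30.4°):
cos H₀ = −tan(+30.4°) tan(-15.700°) = 0.1649, H₀ = 1.4051 rad.
Bracket: H₀ sin φ sin δ + cos φ cos δ sin H₀ = 1.4051×0.50603×-0.27060 + 0.86251×0.96269×0.98631 = -0.192403 + 0.818963 = 0.626560.
Q̄ = (S₀/π) × [bracket] = (1361/π) × 0.626560 = 271.44 W/m².
Ratio Q̄_A / Q̄_B = 150.62 / 271.44 = 0.5549.

Q̄_A / Q̄_B ≈ 0.555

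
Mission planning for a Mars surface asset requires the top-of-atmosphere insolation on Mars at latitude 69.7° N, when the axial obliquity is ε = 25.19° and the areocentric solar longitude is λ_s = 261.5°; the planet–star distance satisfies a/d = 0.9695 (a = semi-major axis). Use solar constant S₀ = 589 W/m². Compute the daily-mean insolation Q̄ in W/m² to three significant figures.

Q̄ ≈ 0.00 W/m²

sin δ = sin 25.19° × sin 261.5° = -0.42095, so δ = -24.894°.
cos H₀ = −tan(+69.7°) tan(-24.894°) = 1.2545 ≥ 1 ⇒ polar night, H₀ = 0 and Q̄ = 0.
Inverse-square distance factor (a/d)² = 0.9695² = 0.939930.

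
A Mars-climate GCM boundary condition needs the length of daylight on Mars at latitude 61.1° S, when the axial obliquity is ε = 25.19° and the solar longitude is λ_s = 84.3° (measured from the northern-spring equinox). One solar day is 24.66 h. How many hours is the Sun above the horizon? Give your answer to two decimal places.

Solar declination: sin δ = sin ε · sin λ_s = sin 25.19° × sin 84.3° = 0.42352, so δ = +25.057°.
cos H₀ = −tan φ · tan δ = −tan(-61.1°) × tan(+25.057°) = 0.8469, so H₀ = 0.5607 rad = 32.12°.
Daylight = 2H₀/(2π) × 24.66 h = (0.5607/π) × 24.66 = 4.40 h.

4.40 h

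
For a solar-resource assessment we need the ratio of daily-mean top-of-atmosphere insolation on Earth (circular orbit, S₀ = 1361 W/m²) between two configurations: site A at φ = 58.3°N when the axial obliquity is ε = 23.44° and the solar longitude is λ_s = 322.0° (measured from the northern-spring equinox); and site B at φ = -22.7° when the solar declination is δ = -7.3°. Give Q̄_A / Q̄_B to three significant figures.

— Configuration A (φ=+58.3°):
Solar declination: sin δ = sin ε · sin λ_s = sin 23.44° × sin 322.0° = -0.24490, so δ = -14.176°.
cos H₀ = −tan(+58.3°) tan(-14.176°) = 0.4090, H₀ = 1.1495 rad.
Bracket: H₀ sin φ sin δ + cos φ cos δ sin H₀ = 1.1495×0.85081×-0.24490 + 0.52547×0.96955×0.91254 = -0.239514 + 0.464911 = 0.225397.
Q̄ = (S₀/π) × [bracket] = (1361/π) × 0.225397 = 97.646 W/m².
— Configuration B (φ=-22.7°):
cos H₀ = −tan(-22.7°) tan(-7.300°) = -0.0536, H₀ = 1.6244 rad.
Bracket: H₀ sin φ sin δ + cos φ cos δ sin H₀ = 1.6244×-0.38591×-0.12706 + 0.92254×0.99189×0.99856 = 0.079650 + 0.913741 = 0.993391.
Q̄ = (S₀/π) × [bracket] = (1361/π) × 0.993391 = 430.36 W/m².
Ratio Q̄_A / Q̄_B = 97.646 / 430.36 = 0.2269.

Q̄_A / Q̄_B ≈ 0.227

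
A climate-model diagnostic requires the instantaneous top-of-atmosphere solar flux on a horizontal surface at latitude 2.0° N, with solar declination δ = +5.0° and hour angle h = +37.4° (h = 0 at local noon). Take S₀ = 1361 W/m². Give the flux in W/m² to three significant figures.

1.08e+03 W/m²

cos θ_z = sin φ sin δ + cos φ cos δ cos h = 0.003042 + 0.790910 = 0.793952.
Flux = S₀ · cos θ_z = 1361 × 0.793952 = 1081 W/m².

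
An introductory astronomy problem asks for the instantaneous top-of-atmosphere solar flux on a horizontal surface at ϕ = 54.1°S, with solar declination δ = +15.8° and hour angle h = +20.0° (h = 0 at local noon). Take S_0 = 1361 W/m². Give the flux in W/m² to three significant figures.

421 W/m²

cos θ_z = sin ϕ sin δ + cos ϕ cos δ cos h = -0.220558 + 0.530192 = 0.309634.
Flux = S_0 · cos θ_z = 1361 × 0.309634 = 421.4 W/m².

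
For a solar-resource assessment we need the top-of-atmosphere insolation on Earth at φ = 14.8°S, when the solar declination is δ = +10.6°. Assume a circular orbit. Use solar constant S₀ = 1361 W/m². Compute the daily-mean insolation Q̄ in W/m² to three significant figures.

cos H₀ = −tan(-14.8°) tan(+10.600°) = 0.0494, H₀ = 1.5213 rad.
Bracket: H₀ sin φ sin δ + cos φ cos δ sin H₀ = 1.5213×-0.25545×0.18395 + 0.96682×0.98294×0.99878 = -0.071486 + 0.949167 = 0.877681.
Q̄ = (S₀/π) × [bracket] = (1361/π) × 0.877681 = 380.2 W/m².

Q̄ ≈ 380 W/m²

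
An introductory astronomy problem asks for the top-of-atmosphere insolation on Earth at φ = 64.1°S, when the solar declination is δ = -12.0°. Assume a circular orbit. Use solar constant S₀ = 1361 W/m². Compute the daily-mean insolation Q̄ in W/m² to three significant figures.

Q̄ ≈ 330 W/m²

cos H₀ = −tan(-64.1°) tan(-12.000°) = -0.4377, H₀ = 2.0239 rad.
Bracket: H₀ sin φ sin δ + cos φ cos δ sin H₀ = 2.0239×-0.89956×-0.20791 + 0.43680×0.97815×0.89910 = 0.378525 + 0.384146 = 0.762671.
Q̄ = (S₀/π) × [bracket] = (1361/π) × 0.762671 = 330.4 W/m².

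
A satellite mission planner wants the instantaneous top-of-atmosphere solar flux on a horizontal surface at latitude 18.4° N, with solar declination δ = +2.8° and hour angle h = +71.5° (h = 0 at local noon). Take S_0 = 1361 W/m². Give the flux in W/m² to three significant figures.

cos θ_z = sin ϕ sin δ + cos ϕ cos δ cos h = 0.015419 + 0.300723 = 0.316142.
Flux = S_0 · cos θ_z = 1361 × 0.316142 = 430.3 W/m².

430 W/m²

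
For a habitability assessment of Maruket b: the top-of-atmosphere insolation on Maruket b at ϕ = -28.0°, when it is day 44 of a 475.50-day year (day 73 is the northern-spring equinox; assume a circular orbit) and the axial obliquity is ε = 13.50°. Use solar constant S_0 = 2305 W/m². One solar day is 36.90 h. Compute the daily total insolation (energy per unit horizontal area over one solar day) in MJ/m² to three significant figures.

92.1 MJ/m²

Solar longitude: L_s = 360° × (44 − 73)/475.50 = -21.956°, i.e. -21.956° + 360° = 338.044°.
sin δ = sin 13.50° × sin 338.044° = -0.08728, so δ = -5.007°.
cos h₀ = −tan(-28.0°) tan(-5.007°) = -0.0466, h₀ = 1.6174 rad.
Bracket: h₀ sin ϕ sin δ + cos ϕ cos δ sin h₀ = 1.6174×-0.46947×-0.08728 + 0.88295×0.99618×0.99891 = 0.066274 + 0.878618 = 0.944892.
Q̄ = (S_0/π) × [bracket] = (2305/π) × 0.944892 = 693.27 W/m².
Daily total = Q̄ × 36.90 h × 3600 s/h = 693.27 × 36.90 × 3600 / 10⁶ = 92.09 MJ/m².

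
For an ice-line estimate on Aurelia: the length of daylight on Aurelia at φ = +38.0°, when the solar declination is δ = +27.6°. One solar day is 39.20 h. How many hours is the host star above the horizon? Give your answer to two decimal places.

cos H₀ = −tan φ · tan δ = −tan(+38.0°) × tan(+27.600°) = -0.4084, so H₀ = 1.9915 rad = 114.11°.
Daylight = 2H₀/(2π) × 39.20 h = (1.9915/π) × 39.20 = 24.85 h.

24.85 h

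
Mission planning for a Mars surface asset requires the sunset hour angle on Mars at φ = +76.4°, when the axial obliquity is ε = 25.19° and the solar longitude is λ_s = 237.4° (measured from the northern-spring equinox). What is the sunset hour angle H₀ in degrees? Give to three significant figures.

H₀ = 0.00°

Solar declination: sin δ = sin ε · sin λ_s = sin 25.19° × sin 237.4° = -0.35857, so δ = -21.012°.
cos H₀ = −tan φ · tan δ = 1.5877 ≥ 1, so the Sun never rises (polar night) and H₀ = 0.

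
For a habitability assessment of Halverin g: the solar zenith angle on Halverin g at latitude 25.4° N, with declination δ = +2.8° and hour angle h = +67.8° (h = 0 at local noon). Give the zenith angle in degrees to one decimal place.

cos θ_z = sin φ sin δ + cos φ cos δ cos h = 0.020953 + 0.340909 = 0.361862.
θ_z = arccos(0.361862) = 68.8°.

θ_z = 68.8°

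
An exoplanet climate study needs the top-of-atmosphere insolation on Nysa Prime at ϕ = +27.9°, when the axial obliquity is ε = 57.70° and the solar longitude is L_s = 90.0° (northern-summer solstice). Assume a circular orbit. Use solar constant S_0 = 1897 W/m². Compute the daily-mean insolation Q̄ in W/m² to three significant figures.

Q̄ ≈ 768 W/m²

Solar declination: sin δ = sin ε · sin L_s = sin 57.70° × sin 90.0° = 0.84526, so δ = +57.700°.
cos h₀ = −tan(+27.9°) tan(+57.700°) = -0.8375, h₀ = 2.5636 rad.
Bracket: h₀ sin ϕ sin δ + cos ϕ cos δ sin h₀ = 2.5636×0.46793×0.84526 + 0.88377×0.53435×0.54637 = 1.013962 + 0.258019 = 1.271981.
Q̄ = (S_0/π) × [bracket] = (1897/π) × 1.271981 = 768.1 W/m².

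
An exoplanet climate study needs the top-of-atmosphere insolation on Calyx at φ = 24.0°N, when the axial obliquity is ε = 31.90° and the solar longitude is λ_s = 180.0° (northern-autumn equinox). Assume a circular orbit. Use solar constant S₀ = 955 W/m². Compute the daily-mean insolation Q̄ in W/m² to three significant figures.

Solar declination: sin δ = sin ε · sin λ_s = sin 31.90° × sin 180.0° = 0.00000, so δ = +0.000°.
cos H₀ = −tan(+24.0°) tan(+0.000°) = -0.0000, H₀ = 1.5708 rad.
Bracket: H₀ sin φ sin δ + cos φ cos δ sin H₀ = 1.5708×0.40674×0.00000 + 0.91355×1.00000×1.00000 = 0.000000 + 0.913550 = 0.913550.
Q̄ = (S₀/π) × [bracket] = (955/π) × 0.913550 = 277.7 W/m².

Q̄ ≈ 278 W/m²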